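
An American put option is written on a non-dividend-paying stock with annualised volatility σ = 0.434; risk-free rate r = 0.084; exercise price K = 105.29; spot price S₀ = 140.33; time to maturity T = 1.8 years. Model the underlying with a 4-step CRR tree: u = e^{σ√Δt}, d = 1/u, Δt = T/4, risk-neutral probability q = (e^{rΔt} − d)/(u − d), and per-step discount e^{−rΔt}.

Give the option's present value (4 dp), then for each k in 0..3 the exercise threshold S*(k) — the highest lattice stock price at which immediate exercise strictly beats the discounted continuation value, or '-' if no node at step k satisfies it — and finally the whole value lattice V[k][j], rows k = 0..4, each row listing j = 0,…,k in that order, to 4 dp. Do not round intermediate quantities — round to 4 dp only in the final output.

Δt=0.45000, u=1.33795, d=0.74741, q=0.49296, disc=e^(-rΔt)=0.96291
k=4 terminal: V=max(K-S,0) → 61.4979 26.8978 0.0000 0.0000 0.0000
k=3: j=0 S=58.5914 intr=46.6986 cont=42.7929 V=46.6986[EX]; j=1 S=104.8846 intr=0.4054 cont=13.1323 V=13.1323[hold]; j=2 S=187.7540 intr=0.0000 cont=0.0000 V=0.0000[hold]; j=3 S=336.0987 intr=0.0000 cont=0.0000 V=0.0000[hold]  S*(3)=58.5914
k=2: j=0 S=78.3922 intr=26.8978 cont=29.0333 V=29.0333[hold]; j=1 S=140.3300 intr=0.0000 cont=6.4116 V=6.4116[hold]; j=2 S=251.2049 intr=0.0000 cont=0.0000 V=0.0000[hold]  S*(2)=-
k=1: j=0 S=104.8846 intr=0.4054 cont=17.2184 V=17.2184[hold]; j=1 S=187.7540 intr=0.0000 cont=3.1303 V=3.1303[hold]  S*(1)=-
k=0: j=0 S=140.3300 intr=0.0000 cont=9.8924 V=9.8924[hold]  S*(0)=-

price = 9.8924
boundary = - - - 58.5914
tree:
9.8924
17.2184 3.1303
29.0333 6.4116 0.0000
46.6986 13.1323 0.0000 0.0000
61.4979 26.8978 0.0000 0.0000 0.0000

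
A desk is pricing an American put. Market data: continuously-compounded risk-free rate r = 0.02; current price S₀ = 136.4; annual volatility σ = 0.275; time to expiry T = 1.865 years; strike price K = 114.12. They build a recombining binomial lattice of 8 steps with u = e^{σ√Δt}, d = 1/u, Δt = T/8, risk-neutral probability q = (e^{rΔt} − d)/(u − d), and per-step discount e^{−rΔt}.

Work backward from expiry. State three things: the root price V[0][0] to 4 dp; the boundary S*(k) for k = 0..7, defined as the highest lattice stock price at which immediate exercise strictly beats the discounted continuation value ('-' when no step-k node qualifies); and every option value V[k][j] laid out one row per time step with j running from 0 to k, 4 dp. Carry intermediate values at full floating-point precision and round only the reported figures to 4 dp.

params: Δt=0.23312 u=1.14200 d=0.87566 q=0.48440 e^(-rΔt)=0.99535
t_8 payoffs: 66.9685 52.6271 33.9236 9.5313 0.0000 0.0000 0.0000 0.0000 0.0000
t_7: node(7,0) S=53.8468 payoff=60.2732 vs cont=59.7423 → 60.2732 [stop]  node(7,1) S=70.2247 payoff=43.8953 vs cont=43.3644 → 43.8953 [stop]  node(7,2) S=91.5840 payoff=22.5360 vs cont=22.0051 → 22.5360 [stop]  node(7,3) S=119.4399 payoff=0.0000 vs cont=4.8915 → 4.8915 [wait]  node(7,4) S=155.7684 payoff=0.0000 vs cont=0.0000 → 0.0000 [wait]  node(7,5) S=203.1464 payoff=0.0000 vs cont=0.0000 → 0.0000 [wait]  node(7,6) S=264.9347 payoff=0.0000 vs cont=0.0000 → 0.0000 [wait]  node(7,7) S=345.5163 payoff=0.0000 vs cont=0.0000 → 0.0000 [wait]  ⇒ S*(7)=91.5840
t_6: node(6,0) S=61.4929 payoff=52.6271 vs cont=52.0962 → 52.6271 [stop]  node(6,1) S=80.1964 payoff=33.9236 vs cont=33.3928 → 33.9236 [stop]  node(6,2) S=104.5887 payoff=9.5313 vs cont=13.9239 → 13.9239 [wait]  node(6,3) S=136.4000 payoff=0.0000 vs cont=2.5103 → 2.5103 [wait]  node(6,4) S=177.8870 payoff=0.0000 vs cont=0.0000 → 0.0000 [wait]  node(6,5) S=231.9925 payoff=0.0000 vs cont=0.0000 → 0.0000 [wait]  node(6,6) S=302.5545 payoff=0.0000 vs cont=0.0000 → 0.0000 [wait]  ⇒ S*(6)=80.1964
t_5: node(5,0) S=70.2247 payoff=43.8953 vs cont=43.3644 → 43.8953 [stop]  node(5,1) S=91.5840 payoff=22.5360 vs cont=24.1230 → 24.1230 [wait]  node(5,2) S=119.4399 payoff=0.0000 vs cont=8.3561 → 8.3561 [wait]  node(5,3) S=155.7684 payoff=0.0000 vs cont=1.2883 → 1.2883 [wait]  node(5,4) S=203.1464 payoff=0.0000 vs cont=0.0000 → 0.0000 [wait]  node(5,5) S=264.9347 payoff=0.0000 vs cont=0.0000 → 0.0000 [wait]  ⇒ S*(5)=70.2247
t_4: node(4,0) S=80.1964 payoff=33.9236 vs cont=34.1579 → 34.1579 [wait]  node(4,1) S=104.5887 payoff=9.5313 vs cont=16.4088 → 16.4088 [wait]  node(4,2) S=136.4000 payoff=0.0000 vs cont=4.9095 → 4.9095 [wait]  node(4,3) S=177.8870 payoff=0.0000 vs cont=0.6612 → 0.6612 [wait]  node(4,4) S=231.9925 payoff=0.0000 vs cont=0.0000 → 0.0000 [wait]  ⇒ S*(4)=-
t_3: node(3,0) S=91.5840 payoff=22.5360 vs cont=25.4413 → 25.4413 [wait]  node(3,1) S=119.4399 payoff=0.0000 vs cont=10.7881 → 10.7881 [wait]  node(3,2) S=155.7684 payoff=0.0000 vs cont=2.8383 → 2.8383 [wait]  node(3,3) S=203.1464 payoff=0.0000 vs cont=0.3393 → 0.3393 [wait]  ⇒ S*(3)=-
t_2: node(2,0) S=104.5887 payoff=9.5313 vs cont=18.2580 → 18.2580 [wait]  node(2,1) S=136.4000 payoff=0.0000 vs cont=6.9050 → 6.9050 [wait]  node(2,2) S=177.8870 payoff=0.0000 vs cont=1.6202 → 1.6202 [wait]  ⇒ S*(2)=-
t_1: node(1,0) S=119.4399 payoff=0.0000 vs cont=12.6992 → 12.6992 [wait]  node(1,1) S=155.7684 payoff=0.0000 vs cont=4.3248 → 4.3248 [wait]  ⇒ S*(1)=-
t_0: node(0,0) S=136.4000 payoff=0.0000 vs cont=8.6025 → 8.6025 [wait]  ⇒ S*(0)=-

price = 8.6025
boundary = - - - - - 70.2247 80.1964 91.5840
tree:
8.6025
12.6992 4.3248
18.2580 6.9050 1.6202
25.4413 10.7881 2.8383 0.3393
34.1579 16.4088 4.9095 0.6612 0.0000
43.8953 24.1230 8.3561 1.2883 0.0000 0.0000
52.6271 33.9236 13.9239 2.5103 0.0000 0.0000 0.0000
60.2732 43.8953 22.5360 4.8915 0.0000 0.0000 0.0000 0.0000
66.9685 52.6271 33.9236 9.5313 0.0000 0.0000 0.0000 0.0000 0.0000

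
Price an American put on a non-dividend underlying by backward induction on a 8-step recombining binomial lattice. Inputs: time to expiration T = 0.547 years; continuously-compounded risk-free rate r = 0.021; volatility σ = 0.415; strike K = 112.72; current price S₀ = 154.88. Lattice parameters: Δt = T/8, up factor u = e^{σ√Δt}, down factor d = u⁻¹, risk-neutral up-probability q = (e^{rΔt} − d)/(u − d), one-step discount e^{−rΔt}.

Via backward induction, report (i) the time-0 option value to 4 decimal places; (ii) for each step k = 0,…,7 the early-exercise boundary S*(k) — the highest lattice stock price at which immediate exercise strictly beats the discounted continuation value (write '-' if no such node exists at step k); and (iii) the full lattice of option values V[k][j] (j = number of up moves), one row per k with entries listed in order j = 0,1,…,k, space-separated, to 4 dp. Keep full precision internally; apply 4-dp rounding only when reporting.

params: Δt=0.06838 u=1.11462 d=0.89716 q=0.47951 e^(-rΔt)=0.99857
t_8 payoffs: 47.7116 31.9545 12.3781 0.0000 0.0000 0.0000 0.0000 0.0000 0.0000
t_7: node(7,0) S=72.4599 payoff=40.2601 vs cont=40.0984 → 40.2601 [stop]  node(7,1) S=90.0232 payoff=22.6968 vs cont=22.5351 → 22.6968 [stop]  node(7,2) S=111.8435 payoff=0.8765 vs cont=6.4335 → 6.4335 [wait]  node(7,3) S=138.9527 payoff=0.0000 vs cont=0.0000 → 0.0000 [wait]  node(7,4) S=172.6329 payoff=0.0000 vs cont=0.0000 → 0.0000 [wait]  node(7,5) S=214.4766 payoff=0.0000 vs cont=0.0000 → 0.0000 [wait]  node(7,6) S=266.4627 payoff=0.0000 vs cont=0.0000 → 0.0000 [wait]  node(7,7) S=331.0495 payoff=0.0000 vs cont=0.0000 → 0.0000 [wait]  ⇒ S*(7)=90.0232
t_6: node(6,0) S=80.7655 payoff=31.9545 vs cont=31.7927 → 31.9545 [stop]  node(6,1) S=100.3419 payoff=12.3781 vs cont=14.8771 → 14.8771 [wait]  node(6,2) S=124.6634 payoff=0.0000 vs cont=3.3438 → 3.3438 [wait]  node(6,3) S=154.8800 payoff=0.0000 vs cont=0.0000 → 0.0000 [wait]  node(6,4) S=192.4207 payoff=0.0000 vs cont=0.0000 → 0.0000 [wait]  node(6,5) S=239.0607 payoff=0.0000 vs cont=0.0000 → 0.0000 [wait]  node(6,6) S=297.0056 payoff=0.0000 vs cont=0.0000 → 0.0000 [wait]  ⇒ S*(6)=80.7655
t_5: node(5,0) S=90.0232 payoff=22.6968 vs cont=23.7317 → 23.7317 [wait]  node(5,1) S=111.8435 payoff=0.8765 vs cont=9.3334 → 9.3334 [wait]  node(5,2) S=138.9527 payoff=0.0000 vs cont=1.7379 → 1.7379 [wait]  node(5,3) S=172.6329 payoff=0.0000 vs cont=0.0000 → 0.0000 [wait]  node(5,4) S=214.4766 payoff=0.0000 vs cont=0.0000 → 0.0000 [wait]  node(5,5) S=266.4627 payoff=0.0000 vs cont=0.0000 → 0.0000 [wait]  ⇒ S*(5)=-
t_4: node(4,0) S=100.3419 payoff=12.3781 vs cont=16.8035 → 16.8035 [wait]  node(4,1) S=124.6634 payoff=0.0000 vs cont=5.6832 → 5.6832 [wait]  node(4,2) S=154.8800 payoff=0.0000 vs cont=0.9033 → 0.9033 [wait]  node(4,3) S=192.4207 payoff=0.0000 vs cont=0.0000 → 0.0000 [wait]  node(4,4) S=239.0607 payoff=0.0000 vs cont=0.0000 → 0.0000 [wait]  ⇒ S*(4)=-
t_3: node(3,0) S=111.8435 payoff=0.8765 vs cont=11.4548 → 11.4548 [wait]  node(3,1) S=138.9527 payoff=0.0000 vs cont=3.3863 → 3.3863 [wait]  node(3,2) S=172.6329 payoff=0.0000 vs cont=0.4695 → 0.4695 [wait]  node(3,3) S=214.4766 payoff=0.0000 vs cont=0.0000 → 0.0000 [wait]  ⇒ S*(3)=-
t_2: node(2,0) S=124.6634 payoff=0.0000 vs cont=7.5750 → 7.5750 [wait]  node(2,1) S=154.8800 payoff=0.0000 vs cont=1.9848 → 1.9848 [wait]  node(2,2) S=192.4207 payoff=0.0000 vs cont=0.2440 → 0.2440 [wait]  ⇒ S*(2)=-
t_1: node(1,0) S=138.9527 payoff=0.0000 vs cont=4.8875 → 4.8875 [wait]  node(1,1) S=172.6329 payoff=0.0000 vs cont=1.1484 → 1.1484 [wait]  ⇒ S*(1)=-
t_0: node(0,0) S=154.8800 payoff=0.0000 vs cont=3.0902 → 3.0902 [wait]  ⇒ S*(0)=-

price = 3.0902
boundary = - - - - - - 80.7655 90.0232
tree:
3.0902
4.8875 1.1484
7.5750 1.9848 0.2440
11.4548 3.3863 0.4695 0.0000
16.8035 5.6832 0.9033 0.0000 0.0000
23.7317 9.3334 1.7379 0.0000 0.0000 0.0000
31.9545 14.8771 3.3438 0.0000 0.0000 0.0000 0.0000
40.2601 22.6968 6.4335 0.0000 0.0000 0.0000 0.0000 0.0000
47.7116 31.9545 12.3781 0.0000 0.0000 0.0000 0.0000 0.0000 0.0000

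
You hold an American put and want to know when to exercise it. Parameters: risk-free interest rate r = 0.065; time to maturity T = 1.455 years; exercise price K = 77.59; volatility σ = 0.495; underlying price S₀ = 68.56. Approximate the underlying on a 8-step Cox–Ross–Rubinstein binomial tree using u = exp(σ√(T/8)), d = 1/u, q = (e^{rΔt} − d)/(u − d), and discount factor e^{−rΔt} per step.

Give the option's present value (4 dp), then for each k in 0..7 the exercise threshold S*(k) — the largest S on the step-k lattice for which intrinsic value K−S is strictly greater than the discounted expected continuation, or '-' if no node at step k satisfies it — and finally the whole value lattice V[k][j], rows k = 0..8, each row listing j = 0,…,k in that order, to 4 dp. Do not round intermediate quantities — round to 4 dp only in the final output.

price = 18.9068
boundary = - - - 36.3940 44.9480 36.3940 44.9480 55.5125
tree:
18.9068
25.2979 12.3267
32.8306 17.6177 6.7959
41.1960 24.4199 10.5516 2.8212
48.1221 32.6420 15.9570 4.8503 0.6524
53.7301 41.1960 23.3341 8.2150 1.2584 0.0000
58.2708 48.1221 32.6420 13.6456 2.4272 0.0000 0.0000
61.9474 53.7301 41.1960 22.0775 4.6817 0.0000 0.0000 0.0000
64.9243 58.2708 48.1221 32.6420 9.0300 0.0000 0.0000 0.0000 0.0000

params: Δt=0.18188 u=1.23504 d=0.80969 q=0.47538 e^(-rΔt)=0.98825
t_8 payoffs: 64.9243 58.2708 48.1221 32.6420 9.0300 0.0000 0.0000 0.0000 0.0000
t_7: node(7,0) S=15.6426 payoff=61.9474 vs cont=61.0355 → 61.9474 [stop]  node(7,1) S=23.8599 payoff=53.7301 vs cont=52.8182 → 53.7301 [stop]  node(7,2) S=36.3940 payoff=41.1960 vs cont=40.2841 → 41.1960 [stop]  node(7,3) S=55.5125 payoff=22.0775 vs cont=21.1657 → 22.0775 [stop]  node(7,4) S=84.6742 payoff=0.0000 vs cont=4.6817 → 4.6817 [wait]  node(7,5) S=129.1551 payoff=0.0000 vs cont=0.0000 → 0.0000 [wait]  node(7,6) S=197.0028 payoff=0.0000 vs cont=0.0000 → 0.0000 [wait]  node(7,7) S=300.4920 payoff=0.0000 vs cont=0.0000 → 0.0000 [wait]  ⇒ S*(7)=55.5125
t_6: node(6,0) S=19.3192 payoff=58.2708 vs cont=57.3589 → 58.2708 [stop]  node(6,1) S=29.4679 payoff=48.1221 vs cont=47.2102 → 48.1221 [stop]  node(6,2) S=44.9480 payoff=32.6420 vs cont=31.7302 → 32.6420 [stop]  node(6,3) S=68.5600 payoff=9.0300 vs cont=13.6456 → 13.6456 [wait]  node(6,4) S=104.5759 payoff=0.0000 vs cont=2.4272 → 2.4272 [wait]  node(6,5) S=159.5115 payoff=0.0000 vs cont=0.0000 → 0.0000 [wait]  node(6,6) S=243.3059 payoff=0.0000 vs cont=0.0000 → 0.0000 [wait]  ⇒ S*(6)=44.9480
t_5: node(5,0) S=23.8599 payoff=53.7301 vs cont=52.8182 → 53.7301 [stop]  node(5,1) S=36.3940 payoff=41.1960 vs cont=40.2841 → 41.1960 [stop]  node(5,2) S=55.5125 payoff=22.0775 vs cont=23.3341 → 23.3341 [wait]  node(5,3) S=84.6742 payoff=0.0000 vs cont=8.2150 → 8.2150 [wait]  node(5,4) S=129.1551 payoff=0.0000 vs cont=1.2584 → 1.2584 [wait]  node(5,5) S=197.0028 payoff=0.0000 vs cont=0.0000 → 0.0000 [wait]  ⇒ S*(5)=36.3940
t_4: node(4,0) S=29.4679 payoff=48.1221 vs cont=47.2102 → 48.1221 [stop]  node(4,1) S=44.9480 payoff=32.6420 vs cont=32.3205 → 32.6420 [stop]  node(4,2) S=68.5600 payoff=9.0300 vs cont=15.9570 → 15.9570 [wait]  node(4,3) S=104.5759 payoff=0.0000 vs cont=4.8503 → 4.8503 [wait]  node(4,4) S=159.5115 payoff=0.0000 vs cont=0.6524 → 0.6524 [wait]  ⇒ S*(4)=44.9480
t_3: node(3,0) S=36.3940 payoff=41.1960 vs cont=40.2841 → 41.1960 [stop]  node(3,1) S=55.5125 payoff=22.0775 vs cont=24.4199 → 24.4199 [wait]  node(3,2) S=84.6742 payoff=0.0000 vs cont=10.5516 → 10.5516 [wait]  node(3,3) S=129.1551 payoff=0.0000 vs cont=2.8212 → 2.8212 [wait]  ⇒ S*(3)=36.3940
t_2: node(2,0) S=44.9480 payoff=32.6420 vs cont=32.8306 → 32.8306 [wait]  node(2,1) S=68.5600 payoff=9.0300 vs cont=17.6177 → 17.6177 [wait]  node(2,2) S=104.5759 payoff=0.0000 vs cont=6.7959 → 6.7959 [wait]  ⇒ S*(2)=-
t_1: node(1,0) S=55.5125 payoff=22.0775 vs cont=25.2979 → 25.2979 [wait]  node(1,1) S=84.6742 payoff=0.0000 vs cont=12.3267 → 12.3267 [wait]  ⇒ S*(1)=-
t_0: node(0,0) S=68.5600 payoff=9.0300 vs cont=18.9068 → 18.9068 [wait]  ⇒ S*(0)=-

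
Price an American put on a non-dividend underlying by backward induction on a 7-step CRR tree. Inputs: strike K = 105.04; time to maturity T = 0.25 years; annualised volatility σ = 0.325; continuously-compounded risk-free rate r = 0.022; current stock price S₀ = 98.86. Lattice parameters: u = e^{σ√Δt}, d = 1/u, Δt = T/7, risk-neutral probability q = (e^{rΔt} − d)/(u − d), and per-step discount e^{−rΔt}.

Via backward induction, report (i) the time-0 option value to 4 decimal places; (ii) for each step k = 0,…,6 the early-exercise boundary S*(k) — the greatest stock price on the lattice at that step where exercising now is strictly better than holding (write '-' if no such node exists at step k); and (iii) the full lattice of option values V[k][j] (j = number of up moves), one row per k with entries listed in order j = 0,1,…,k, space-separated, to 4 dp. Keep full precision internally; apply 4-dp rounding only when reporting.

price = 9.6630
boundary = - - - 82.2240 87.4324 92.9708 98.8600
tree:
9.6630
13.3793 5.8267
17.8457 8.7713 2.7839
22.8160 12.7227 4.6899 0.8128
27.7142 17.6076 7.6799 1.5983 0.0000
32.3206 22.8160 12.0692 3.1429 0.0000 0.0000
36.6525 27.7142 17.6076 6.1800 0.0000 0.0000 0.0000
40.7265 32.3206 22.8160 12.0692 0.0000 0.0000 0.0000 0.0000

Δt=0.03571  u=1.06334  d=0.94043  q=0.49104  discount=0.99921
step 7 (expiry): payoffs max(K−S,0) = 40.7265 32.3206 22.8160 12.0692 0.0000 0.0000 0.0000 0.0000
step 6: (k=6,j=0): S=68.3875, (K−S)⁺=36.6525, hold=36.5700 ⇒ V=36.6525 exercise | (k=6,j=1): S=77.3258, (K−S)⁺=27.7142, hold=27.6317 ⇒ V=27.7142 exercise | (k=6,j=2): S=87.4324, (K−S)⁺=17.6076, hold=17.5251 ⇒ V=17.6076 exercise | (k=6,j=3): S=98.8600, (K−S)⁺=6.1800, hold=6.1379 ⇒ V=6.1800 exercise | (k=6,j=4): S=111.7812, (K−S)⁺=0.0000, hold=0.0000 ⇒ V=0.0000 continue | (k=6,j=5): S=126.3912, (K−S)⁺=0.0000, hold=0.0000 ⇒ V=0.0000 continue | (k=6,j=6): S=142.9107, (K−S)⁺=0.0000, hold=0.0000 ⇒ V=0.0000 continue  boundary S*=98.8600
step 5: (k=5,j=0): S=72.7194, (K−S)⁺=32.3206, hold=32.2381 ⇒ V=32.3206 exercise | (k=5,j=1): S=82.2240, (K−S)⁺=22.8160, hold=22.7335 ⇒ V=22.8160 exercise | (k=5,j=2): S=92.9708, (K−S)⁺=12.0692, hold=11.9867 ⇒ V=12.0692 exercise | (k=5,j=3): S=105.1222, (K−S)⁺=0.0000, hold=3.1429 ⇒ V=3.1429 continue | (k=5,j=4): S=118.8619, (K−S)⁺=0.0000, hold=0.0000 ⇒ V=0.0000 continue | (k=5,j=5): S=134.3974, (K−S)⁺=0.0000, hold=0.0000 ⇒ V=0.0000 continue  boundary S*=92.9708
step 4: (k=4,j=0): S=77.3258, (K−S)⁺=27.7142, hold=27.6317 ⇒ V=27.7142 exercise | (k=4,j=1): S=87.4324, (K−S)⁺=17.6076, hold=17.5251 ⇒ V=17.6076 exercise | (k=4,j=2): S=98.8600, (K−S)⁺=6.1800, hold=7.6799 ⇒ V=7.6799 continue | (k=4,j=3): S=111.7812, (K−S)⁺=0.0000, hold=1.5983 ⇒ V=1.5983 continue | (k=4,j=4): S=126.3912, (K−S)⁺=0.0000, hold=0.0000 ⇒ V=0.0000 continue  boundary S*=87.4324
step 3: (k=3,j=0): S=82.2240, (K−S)⁺=22.8160, hold=22.7335 ⇒ V=22.8160 exercise | (k=3,j=1): S=92.9708, (K−S)⁺=12.0692, hold=12.7227 ⇒ V=12.7227 continue | (k=3,j=2): S=105.1222, (K−S)⁺=0.0000, hold=4.6899 ⇒ V=4.6899 continue | (k=3,j=3): S=118.8619, (K−S)⁺=0.0000, hold=0.8128 ⇒ V=0.8128 continue  boundary S*=82.2240
step 2: (k=2,j=0): S=87.4324, (K−S)⁺=17.6076, hold=17.8457 ⇒ V=17.8457 continue | (k=2,j=1): S=98.8600, (K−S)⁺=6.1800, hold=8.7713 ⇒ V=8.7713 continue | (k=2,j=2): S=111.7812, (K−S)⁺=0.0000, hold=2.7839 ⇒ V=2.7839 continue  boundary S*=-
step 1: (k=1,j=0): S=92.9708, (K−S)⁺=12.0692, hold=13.3793 ⇒ V=13.3793 continue | (k=1,j=1): S=105.1222, (K−S)⁺=0.0000, hold=5.8267 ⇒ V=5.8267 continue  boundary S*=-
step 0: (k=0,j=0): S=98.8600, (K−S)⁺=6.1800, hold=9.6630 ⇒ V=9.6630 continue  boundary S*=-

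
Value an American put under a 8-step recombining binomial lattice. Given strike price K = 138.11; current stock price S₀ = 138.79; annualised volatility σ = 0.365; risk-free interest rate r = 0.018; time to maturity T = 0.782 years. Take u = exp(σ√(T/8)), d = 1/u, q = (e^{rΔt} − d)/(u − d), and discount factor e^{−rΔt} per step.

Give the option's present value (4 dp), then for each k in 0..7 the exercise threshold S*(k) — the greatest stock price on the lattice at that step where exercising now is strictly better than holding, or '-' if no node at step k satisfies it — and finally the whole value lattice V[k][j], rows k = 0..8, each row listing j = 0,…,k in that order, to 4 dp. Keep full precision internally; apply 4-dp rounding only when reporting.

params: Δt=0.09775 u=1.12088 d=0.89215 q=0.47920 e^(-rΔt)=0.99824
t_8 payoffs: 82.4076 68.1266 50.1842 27.6418 0.0000 0.0000 0.0000 0.0000 0.0000
t_7: node(7,0) S=62.4360 payoff=75.6740 vs cont=75.4313 → 75.6740 [stop]  node(7,1) S=78.4433 payoff=59.6667 vs cont=59.4239 → 59.6667 [stop]  node(7,2) S=98.5546 payoff=39.5554 vs cont=39.3127 → 39.5554 [stop]  node(7,3) S=123.8220 payoff=14.2880 vs cont=14.3705 → 14.3705 [wait]  node(7,4) S=155.5674 payoff=0.0000 vs cont=0.0000 → 0.0000 [wait]  node(7,5) S=195.4518 payoff=0.0000 vs cont=0.0000 → 0.0000 [wait]  node(7,6) S=245.5617 payoff=0.0000 vs cont=0.0000 → 0.0000 [wait]  node(7,7) S=308.5188 payoff=0.0000 vs cont=0.0000 → 0.0000 [wait]  ⇒ S*(7)=98.5546
t_6: node(6,0) S=69.9834 payoff=68.1266 vs cont=67.8838 → 68.1266 [stop]  node(6,1) S=87.9258 payoff=50.1842 vs cont=49.9414 → 50.1842 [stop]  node(6,2) S=110.4682 payoff=27.6418 vs cont=27.4385 → 27.6418 [stop]  node(6,3) S=138.7900 payoff=0.0000 vs cont=7.4710 → 7.4710 [wait]  node(6,4) S=174.3730 payoff=0.0000 vs cont=0.0000 → 0.0000 [wait]  node(6,5) S=219.0787 payoff=0.0000 vs cont=0.0000 → 0.0000 [wait]  node(6,6) S=275.2460 payoff=0.0000 vs cont=0.0000 → 0.0000 [wait]  ⇒ S*(6)=110.4682
t_5: node(5,0) S=78.4433 payoff=59.6667 vs cont=59.4239 → 59.6667 [stop]  node(5,1) S=98.5546 payoff=39.5554 vs cont=39.3127 → 39.5554 [stop]  node(5,2) S=123.8220 payoff=14.2880 vs cont=17.9443 → 17.9443 [wait]  node(5,3) S=155.5674 payoff=0.0000 vs cont=3.8841 → 3.8841 [wait]  node(5,4) S=195.4518 payoff=0.0000 vs cont=0.0000 → 0.0000 [wait]  node(5,5) S=245.5617 payoff=0.0000 vs cont=0.0000 → 0.0000 [wait]  ⇒ S*(5)=98.5546
t_4: node(4,0) S=87.9258 payoff=50.1842 vs cont=49.9414 → 50.1842 [stop]  node(4,1) S=110.4682 payoff=27.6418 vs cont=29.1481 → 29.1481 [wait]  node(4,2) S=138.7900 payoff=0.0000 vs cont=11.1869 → 11.1869 [wait]  node(4,3) S=174.3730 payoff=0.0000 vs cont=2.0193 → 2.0193 [wait]  node(4,4) S=219.0787 payoff=0.0000 vs cont=0.0000 → 0.0000 [wait]  ⇒ S*(4)=87.9258
t_3: node(3,0) S=98.5546 payoff=39.5554 vs cont=40.0332 → 40.0332 [wait]  node(3,1) S=123.8220 payoff=14.2880 vs cont=20.5050 → 20.5050 [wait]  node(3,2) S=155.5674 payoff=0.0000 vs cont=6.7818 → 6.7818 [wait]  node(3,3) S=195.4518 payoff=0.0000 vs cont=1.0498 → 1.0498 [wait]  ⇒ S*(3)=-
t_2: node(2,0) S=110.4682 payoff=27.6418 vs cont=30.6213 → 30.6213 [wait]  node(2,1) S=138.7900 payoff=0.0000 vs cont=13.9043 → 13.9043 [wait]  node(2,2) S=174.3730 payoff=0.0000 vs cont=4.0279 → 4.0279 [wait]  ⇒ S*(2)=-
t_1: node(1,0) S=123.8220 payoff=14.2880 vs cont=22.5708 → 22.5708 [wait]  node(1,1) S=155.5674 payoff=0.0000 vs cont=9.1554 → 9.1554 [wait]  ⇒ S*(1)=-
t_0: node(0,0) S=138.7900 payoff=0.0000 vs cont=16.1138 → 16.1138 [wait]  ⇒ S*(0)=-

price = 16.1138
boundary = - - - - 87.9258 98.5546 110.4682 98.5546
tree:
16.1138
22.5708 9.1554
30.6213 13.9043 4.0279
40.0332 20.5050 6.7818 1.0498
50.1842 29.1481 11.1869 2.0193 0.0000
59.6667 39.5554 17.9443 3.8841 0.0000 0.0000
68.1266 50.1842 27.6418 7.4710 0.0000 0.0000 0.0000
75.6740 59.6667 39.5554 14.3705 0.0000 0.0000 0.0000 0.0000
82.4076 68.1266 50.1842 27.6418 0.0000 0.0000 0.0000 0.0000 0.0000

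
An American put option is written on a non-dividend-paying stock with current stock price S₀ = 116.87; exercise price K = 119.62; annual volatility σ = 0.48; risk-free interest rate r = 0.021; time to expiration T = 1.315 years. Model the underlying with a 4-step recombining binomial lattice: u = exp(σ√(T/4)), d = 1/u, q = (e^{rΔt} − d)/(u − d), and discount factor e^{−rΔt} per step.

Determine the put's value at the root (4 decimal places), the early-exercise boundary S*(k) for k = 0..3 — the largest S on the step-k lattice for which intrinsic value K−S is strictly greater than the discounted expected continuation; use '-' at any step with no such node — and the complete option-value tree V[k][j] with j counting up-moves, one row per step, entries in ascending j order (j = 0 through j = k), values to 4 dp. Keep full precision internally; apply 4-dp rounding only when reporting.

price = 24.7073
boundary = - - 67.3990 88.7520
tree:
24.7073
36.6435 10.1491
52.2210 17.7124 0.8383
68.4367 30.8680 1.5183 0.0000
80.7510 52.2210 2.7500 0.0000 0.0000

params: Δt=0.32875 u=1.31682 d=0.75941 q=0.44406 e^(-rΔt)=0.99312
t_4 payoffs: 80.7510 52.2210 2.7500 0.0000 0.0000
t_3: node(3,0) S=51.1833 payoff=68.4367 vs cont=67.6137 → 68.4367 [stop]  node(3,1) S=88.7520 payoff=30.8680 vs cont=30.0450 → 30.8680 [stop]  node(3,2) S=153.8962 payoff=0.0000 vs cont=1.5183 → 1.5183 [wait]  node(3,3) S=266.8565 payoff=0.0000 vs cont=0.0000 → 0.0000 [wait]  ⇒ S*(3)=88.7520
t_2: node(2,0) S=67.3990 payoff=52.2210 vs cont=51.3981 → 52.2210 [stop]  node(2,1) S=116.8700 payoff=2.7500 vs cont=17.7124 → 17.7124 [wait]  node(2,2) S=202.6529 payoff=0.0000 vs cont=0.8383 → 0.8383 [wait]  ⇒ S*(2)=67.3990
t_1: node(1,0) S=88.7520 payoff=30.8680 vs cont=36.6435 → 36.6435 [wait]  node(1,1) S=153.8962 payoff=0.0000 vs cont=10.1491 → 10.1491 [wait]  ⇒ S*(1)=-
t_0: node(0,0) S=116.8700 payoff=2.7500 vs cont=24.7073 → 24.7073 [wait]  ⇒ S*(0)=-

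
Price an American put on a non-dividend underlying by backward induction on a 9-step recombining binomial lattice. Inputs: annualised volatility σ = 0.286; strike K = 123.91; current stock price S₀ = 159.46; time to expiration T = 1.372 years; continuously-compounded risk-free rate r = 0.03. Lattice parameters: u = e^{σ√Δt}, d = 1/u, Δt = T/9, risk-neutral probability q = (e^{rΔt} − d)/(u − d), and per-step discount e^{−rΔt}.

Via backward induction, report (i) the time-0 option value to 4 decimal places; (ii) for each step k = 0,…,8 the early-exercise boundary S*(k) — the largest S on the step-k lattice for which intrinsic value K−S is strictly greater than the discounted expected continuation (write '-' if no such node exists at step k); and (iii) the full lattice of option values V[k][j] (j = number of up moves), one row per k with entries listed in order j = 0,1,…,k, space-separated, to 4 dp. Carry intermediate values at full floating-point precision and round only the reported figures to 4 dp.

Δt=0.15244  u=1.11814  d=0.89434  q=0.49259  discount=0.99544
step 9 (expiry): payoffs max(K−S,0) = 65.5403 50.9341 32.6729 9.8420 0.0000 0.0000 0.0000 0.0000 0.0000 0.0000
step 8: (k=8,j=0): S=65.2655, (K−S)⁺=58.6445, hold=58.0791 ⇒ V=58.6445 exercise | (k=8,j=1): S=81.5973, (K−S)⁺=42.3127, hold=41.7473 ⇒ V=42.3127 exercise | (k=8,j=2): S=102.0159, (K−S)⁺=21.8941, hold=21.3288 ⇒ V=21.8941 exercise | (k=8,j=3): S=127.5439, (K−S)⁺=0.0000, hold=4.9711 ⇒ V=4.9711 continue | (k=8,j=4): S=159.4600, (K−S)⁺=0.0000, hold=0.0000 ⇒ V=0.0000 continue | (k=8,j=5): S=199.3627, (K−S)⁺=0.0000, hold=0.0000 ⇒ V=0.0000 continue | (k=8,j=6): S=249.2504, (K−S)⁺=0.0000, hold=0.0000 ⇒ V=0.0000 continue | (k=8,j=7): S=311.6219, (K−S)⁺=0.0000, hold=0.0000 ⇒ V=0.0000 continue | (k=8,j=8): S=389.6009, (K−S)⁺=0.0000, hold=0.0000 ⇒ V=0.0000 continue  boundary S*=102.0159
step 7: (k=7,j=0): S=72.9759, (K−S)⁺=50.9341, hold=50.3687 ⇒ V=50.9341 exercise | (k=7,j=1): S=91.2371, (K−S)⁺=32.6729, hold=32.1075 ⇒ V=32.6729 exercise | (k=7,j=2): S=114.0680, (K−S)⁺=9.8420, hold=13.4961 ⇒ V=13.4961 continue | (k=7,j=3): S=142.6119, (K−S)⁺=0.0000, hold=2.5109 ⇒ V=2.5109 continue | (k=7,j=4): S=178.2985, (K−S)⁺=0.0000, hold=0.0000 ⇒ V=0.0000 continue | (k=7,j=5): S=222.9153, (K−S)⁺=0.0000, hold=0.0000 ⇒ V=0.0000 continue | (k=7,j=6): S=278.6967, (K−S)⁺=0.0000, hold=0.0000 ⇒ V=0.0000 continue | (k=7,j=7): S=348.4367, (K−S)⁺=0.0000, hold=0.0000 ⇒ V=0.0000 continue  boundary S*=91.2371
step 6: (k=6,j=0): S=81.5973, (K−S)⁺=42.3127, hold=41.7473 ⇒ V=42.3127 exercise | (k=6,j=1): S=102.0159, (K−S)⁺=21.8941, hold=23.1205 ⇒ V=23.1205 continue | (k=6,j=2): S=127.5439, (K−S)⁺=0.0000, hold=8.0479 ⇒ V=8.0479 continue | (k=6,j=3): S=159.4600, (K−S)⁺=0.0000, hold=1.2682 ⇒ V=1.2682 continue | (k=6,j=4): S=199.3627, (K−S)⁺=0.0000, hold=0.0000 ⇒ V=0.0000 continue | (k=6,j=5): S=249.2504, (K−S)⁺=0.0000, hold=0.0000 ⇒ V=0.0000 continue | (k=6,j=6): S=311.6219, (K−S)⁺=0.0000, hold=0.0000 ⇒ V=0.0000 continue  boundary S*=81.5973
step 5: (k=5,j=0): S=91.2371, (K−S)⁺=32.6729, hold=32.7088 ⇒ V=32.7088 continue | (k=5,j=1): S=114.0680, (K−S)⁺=9.8420, hold=15.6242 ⇒ V=15.6242 continue | (k=5,j=2): S=142.6119, (K−S)⁺=0.0000, hold=4.6868 ⇒ V=4.6868 continue | (k=5,j=3): S=178.2985, (K−S)⁺=0.0000, hold=0.6406 ⇒ V=0.6406 continue | (k=5,j=4): S=222.9153, (K−S)⁺=0.0000, hold=0.0000 ⇒ V=0.0000 continue | (k=5,j=5): S=278.6967, (K−S)⁺=0.0000, hold=0.0000 ⇒ V=0.0000 continue  boundary S*=-
step 4: (k=4,j=0): S=102.0159, (K−S)⁺=21.8941, hold=24.1822 ⇒ V=24.1822 continue | (k=4,j=1): S=127.5439, (K−S)⁺=0.0000, hold=10.1898 ⇒ V=10.1898 continue | (k=4,j=2): S=159.4600, (K−S)⁺=0.0000, hold=2.6814 ⇒ V=2.6814 continue | (k=4,j=3): S=199.3627, (K−S)⁺=0.0000, hold=0.3235 ⇒ V=0.3235 continue | (k=4,j=4): S=249.2504, (K−S)⁺=0.0000, hold=0.0000 ⇒ V=0.0000 continue  boundary S*=-
step 3: (k=3,j=0): S=114.0680, (K−S)⁺=9.8420, hold=17.2107 ⇒ V=17.2107 continue | (k=3,j=1): S=142.6119, (K−S)⁺=0.0000, hold=6.4616 ⇒ V=6.4616 continue | (k=3,j=2): S=178.2985, (K−S)⁺=0.0000, hold=1.5130 ⇒ V=1.5130 continue | (k=3,j=3): S=222.9153, (K−S)⁺=0.0000, hold=0.1634 ⇒ V=0.1634 continue  boundary S*=-
step 2: (k=2,j=0): S=127.5439, (K−S)⁺=0.0000, hold=11.8614 ⇒ V=11.8614 continue | (k=2,j=1): S=159.4600, (K−S)⁺=0.0000, hold=4.0056 ⇒ V=4.0056 continue | (k=2,j=2): S=199.3627, (K−S)⁺=0.0000, hold=0.8443 ⇒ V=0.8443 continue  boundary S*=-
step 1: (k=1,j=0): S=142.6119, (K−S)⁺=0.0000, hold=7.9552 ⇒ V=7.9552 continue | (k=1,j=1): S=178.2985, (K−S)⁺=0.0000, hold=2.4372 ⇒ V=2.4372 continue  boundary S*=-
step 0: (k=0,j=0): S=159.4600, (K−S)⁺=0.0000, hold=5.2131 ⇒ V=5.2131 continue  boundary S*=-

price = 5.2131
boundary = - - - - - - 81.5973 91.2371 102.0159
tree:
5.2131
7.9552 2.4372
11.8614 4.0056 0.8443
17.2107 6.4616 1.5130 0.1634
24.1822 10.1898 2.6814 0.3235 0.0000
32.7088 15.6242 4.6868 0.6406 0.0000 0.0000
42.3127 23.1205 8.0479 1.2682 0.0000 0.0000 0.0000
50.9341 32.6729 13.4961 2.5109 0.0000 0.0000 0.0000 0.0000
58.6445 42.3127 21.8941 4.9711 0.0000 0.0000 0.0000 0.0000 0.0000
65.5403 50.9341 32.6729 9.8420 0.0000 0.0000 0.0000 0.0000 0.0000 0.0000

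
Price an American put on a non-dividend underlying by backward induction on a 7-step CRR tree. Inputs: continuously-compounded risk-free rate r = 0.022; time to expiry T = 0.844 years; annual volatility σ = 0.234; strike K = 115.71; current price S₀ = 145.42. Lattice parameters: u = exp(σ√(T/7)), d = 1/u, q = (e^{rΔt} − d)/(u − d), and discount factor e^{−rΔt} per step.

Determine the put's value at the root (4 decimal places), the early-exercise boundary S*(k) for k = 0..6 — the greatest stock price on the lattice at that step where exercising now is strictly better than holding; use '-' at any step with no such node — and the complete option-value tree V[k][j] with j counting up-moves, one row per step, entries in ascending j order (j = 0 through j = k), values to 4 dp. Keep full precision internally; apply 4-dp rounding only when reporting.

Δt=0.12057, u=1.08465, d=0.92196, q=0.49602, disc=e^(-rΔt)=0.99735
k=7 terminal: V=max(K-S,0) → 33.3700 18.8407 1.7477 0.0000 0.0000 0.0000 0.0000 0.0000
k=6: j=0 S=89.3097 intr=26.4003 cont=26.0938 V=26.4003[EX]; j=1 S=105.0688 intr=10.6412 cont=10.3347 V=10.6412[EX]; j=2 S=123.6087 intr=0.0000 cont=0.8785 V=0.8785[hold]; j=3 S=145.4200 intr=0.0000 cont=0.0000 V=0.0000[hold]; j=4 S=171.0801 intr=0.0000 cont=0.0000 V=0.0000[hold]; j=5 S=201.2679 intr=0.0000 cont=0.0000 V=0.0000[hold]; j=6 S=236.7826 intr=0.0000 cont=0.0000 V=0.0000[hold]  S*(6)=105.0688
k=5: j=0 S=96.8693 intr=18.8407 cont=18.5342 V=18.8407[EX]; j=1 S=113.9623 intr=1.7477 cont=5.7833 V=5.7833[hold]; j=2 S=134.0715 intr=0.0000 cont=0.4415 V=0.4415[hold]; j=3 S=157.7291 intr=0.0000 cont=0.0000 V=0.0000[hold]; j=4 S=185.5611 intr=0.0000 cont=0.0000 V=0.0000[hold]; j=5 S=218.3043 intr=0.0000 cont=0.0000 V=0.0000[hold]  S*(5)=96.8693
k=4: j=0 S=105.0688 intr=10.6412 cont=12.3312 V=12.3312[hold]; j=1 S=123.6087 intr=0.0000 cont=3.1254 V=3.1254[hold]; j=2 S=145.4200 intr=0.0000 cont=0.2219 V=0.2219[hold]; j=3 S=171.0801 intr=0.0000 cont=0.0000 V=0.0000[hold]; j=4 S=201.2679 intr=0.0000 cont=0.0000 V=0.0000[hold]  S*(4)=-
k=3: j=0 S=113.9623 intr=1.7477 cont=7.7443 V=7.7443[hold]; j=1 S=134.0715 intr=0.0000 cont=1.6807 V=1.6807[hold]; j=2 S=157.7291 intr=0.0000 cont=0.1116 V=0.1116[hold]; j=3 S=185.5611 intr=0.0000 cont=0.0000 V=0.0000[hold]  S*(3)=-
k=2: j=0 S=123.6087 intr=0.0000 cont=4.7241 V=4.7241[hold]; j=1 S=145.4200 intr=0.0000 cont=0.9000 V=0.9000[hold]; j=2 S=171.0801 intr=0.0000 cont=0.0561 V=0.0561[hold]  S*(2)=-
k=1: j=0 S=134.0715 intr=0.0000 cont=2.8197 V=2.8197[hold]; j=1 S=157.7291 intr=0.0000 cont=0.4801 V=0.4801[hold]  S*(1)=-
k=0: j=0 S=145.4200 intr=0.0000 cont=1.6548 V=1.6548[hold]  S*(0)=-

price = 1.6548
boundary = - - - - - 96.8693 105.0688
tree:
1.6548
2.8197 0.4801
4.7241 0.9000 0.0561
7.7443 1.6807 0.1116 0.0000
12.3312 3.1254 0.2219 0.0000 0.0000
18.8407 5.7833 0.4415 0.0000 0.0000 0.0000
26.4003 10.6412 0.8785 0.0000 0.0000 0.0000 0.0000
33.3700 18.8407 1.7477 0.0000 0.0000 0.0000 0.0000 0.0000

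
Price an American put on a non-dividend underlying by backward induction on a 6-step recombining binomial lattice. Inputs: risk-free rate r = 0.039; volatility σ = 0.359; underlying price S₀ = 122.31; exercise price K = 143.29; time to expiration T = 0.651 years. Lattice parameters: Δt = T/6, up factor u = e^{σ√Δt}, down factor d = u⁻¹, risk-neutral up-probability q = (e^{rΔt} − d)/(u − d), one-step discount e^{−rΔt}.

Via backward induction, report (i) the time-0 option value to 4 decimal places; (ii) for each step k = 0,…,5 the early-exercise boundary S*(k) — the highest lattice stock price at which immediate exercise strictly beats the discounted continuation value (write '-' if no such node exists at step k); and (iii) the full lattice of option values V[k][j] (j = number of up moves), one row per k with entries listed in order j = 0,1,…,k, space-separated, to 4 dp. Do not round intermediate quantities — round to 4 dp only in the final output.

Δt=0.10850  u=1.12553  d=0.88847  q=0.48836  discount=0.99578
step 6 (expiry): payoffs max(K−S,0) = 83.1277 67.0756 46.7406 20.9800 0.0000 0.0000 0.0000
step 5: (k=5,j=0): S=67.7143, (K−S)⁺=75.5757, hold=74.9706 ⇒ V=75.5757 exercise | (k=5,j=1): S=85.7814, (K−S)⁺=57.5086, hold=56.9036 ⇒ V=57.5086 exercise | (k=5,j=2): S=108.6690, (K−S)⁺=34.6210, hold=34.0159 ⇒ V=34.6210 exercise | (k=5,j=3): S=137.6633, (K−S)⁺=5.6267, hold=10.6889 ⇒ V=10.6889 continue | (k=5,j=4): S=174.3937, (K−S)⁺=0.0000, hold=0.0000 ⇒ V=0.0000 continue | (k=5,j=5): S=220.9243, (K−S)⁺=0.0000, hold=0.0000 ⇒ V=0.0000 continue  boundary S*=108.6690
step 4: (k=4,j=0): S=76.2144, (K−S)⁺=67.0756, hold=66.4706 ⇒ V=67.0756 exercise | (k=4,j=1): S=96.5494, (K−S)⁺=46.7406, hold=46.1356 ⇒ V=46.7406 exercise | (k=4,j=2): S=122.3100, (K−S)⁺=20.9800, hold=22.8367 ⇒ V=22.8367 continue | (k=4,j=3): S=154.9439, (K−S)⁺=0.0000, hold=5.4458 ⇒ V=5.4458 continue | (k=4,j=4): S=196.2850, (K−S)⁺=0.0000, hold=0.0000 ⇒ V=0.0000 continue  boundary S*=96.5494
step 3: (k=3,j=0): S=85.7814, (K−S)⁺=57.5086, hold=56.9036 ⇒ V=57.5086 exercise | (k=3,j=1): S=108.6690, (K−S)⁺=34.6210, hold=34.9189 ⇒ V=34.9189 continue | (k=3,j=2): S=137.6633, (K−S)⁺=5.6267, hold=14.2831 ⇒ V=14.2831 continue | (k=3,j=3): S=174.3937, (K−S)⁺=0.0000, hold=2.7745 ⇒ V=2.7745 continue  boundary S*=85.7814
step 2: (k=2,j=0): S=96.5494, (K−S)⁺=46.7406, hold=46.2804 ⇒ V=46.7406 exercise | (k=2,j=1): S=122.3100, (K−S)⁺=20.9800, hold=24.7363 ⇒ V=24.7363 continue | (k=2,j=2): S=154.9439, (K−S)⁺=0.0000, hold=8.6262 ⇒ V=8.6262 continue  boundary S*=96.5494
step 1: (k=1,j=0): S=108.6690, (K−S)⁺=34.6210, hold=35.8426 ⇒ V=35.8426 continue | (k=1,j=1): S=137.6633, (K−S)⁺=5.6267, hold=16.7976 ⇒ V=16.7976 continue  boundary S*=-
step 0: (k=0,j=0): S=122.3100, (K−S)⁺=20.9800, hold=26.4297 ⇒ V=26.4297 continue  boundary S*=-

price = 26.4297
boundary = - - 96.5494 85.7814 96.5494 108.6690
tree:
26.4297
35.8426 16.7976
46.7406 24.7363 8.6262
57.5086 34.9189 14.2831 2.7745
67.0756 46.7406 22.8367 5.4458 0.0000
75.5757 57.5086 34.6210 10.6889 0.0000 0.0000
83.1277 67.0756 46.7406 20.9800 0.0000 0.0000 0.0000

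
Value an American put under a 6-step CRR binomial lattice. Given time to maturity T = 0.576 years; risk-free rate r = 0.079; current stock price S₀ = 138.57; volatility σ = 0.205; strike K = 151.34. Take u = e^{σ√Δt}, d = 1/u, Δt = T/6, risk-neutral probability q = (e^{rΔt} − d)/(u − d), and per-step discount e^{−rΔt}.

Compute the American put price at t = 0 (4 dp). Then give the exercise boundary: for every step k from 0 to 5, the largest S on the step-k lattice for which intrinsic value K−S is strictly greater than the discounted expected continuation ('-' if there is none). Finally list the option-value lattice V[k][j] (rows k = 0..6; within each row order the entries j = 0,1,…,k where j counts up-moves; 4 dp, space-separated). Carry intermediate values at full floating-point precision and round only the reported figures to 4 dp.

Δt=0.09600, u=1.06558, d=0.93846, q=0.54401, disc=e^(-rΔt)=0.99244
k=6 terminal: V=max(K-S,0) → 56.6817 43.8597 29.3009 12.7700 0.0000 0.0000 0.0000
k=5: j=0 S=100.8658 intr=50.4742 cont=49.3308 V=50.4742[EX]; j=1 S=114.5286 intr=36.8114 cont=35.6679 V=36.8114[EX]; j=2 S=130.0422 intr=21.2978 cont=20.1544 V=21.2978[EX]; j=3 S=147.6571 intr=3.6829 cont=5.7790 V=5.7790[hold]; j=4 S=167.6580 intr=0.0000 cont=0.0000 V=0.0000[hold]; j=5 S=190.3682 intr=0.0000 cont=0.0000 V=0.0000[hold]  S*(5)=130.0422
k=4: j=0 S=107.4803 intr=43.8597 cont=42.7162 V=43.8597[EX]; j=1 S=122.0391 intr=29.3009 cont=28.1574 V=29.3009[EX]; j=2 S=138.5700 intr=12.7700 cont=12.7582 V=12.7700[EX]; j=3 S=157.3401 intr=0.0000 cont=2.6152 V=2.6152[hold]; j=4 S=178.6526 intr=0.0000 cont=0.0000 V=0.0000[hold]  S*(4)=138.5700
k=3: j=0 S=114.5286 intr=36.8114 cont=35.6679 V=36.8114[EX]; j=1 S=130.0422 intr=21.2978 cont=20.1544 V=21.2978[EX]; j=2 S=147.6571 intr=3.6829 cont=7.1909 V=7.1909[hold]; j=3 S=167.6580 intr=0.0000 cont=1.1835 V=1.1835[hold]  S*(3)=130.0422
k=2: j=0 S=122.0391 intr=29.3009 cont=28.1574 V=29.3009[EX]; j=1 S=138.5700 intr=12.7700 cont=13.5206 V=13.5206[hold]; j=2 S=157.3401 intr=0.0000 cont=3.8932 V=3.8932[hold]  S*(2)=122.0391
k=1: j=0 S=130.0422 intr=21.2978 cont=20.5596 V=21.2978[EX]; j=1 S=147.6571 intr=3.6829 cont=8.2205 V=8.2205[hold]  S*(1)=130.0422
k=0: j=0 S=138.5700 intr=12.7700 cont=14.0765 V=14.0765[hold]  S*(0)=-

price = 14.0765
boundary = - 130.0422 122.0391 130.0422 138.5700 130.0422
tree:
14.0765
21.2978 8.2205
29.3009 13.5206 3.8932
36.8114 21.2978 7.1909 1.1835
43.8597 29.3009 12.7700 2.6152 0.0000
50.4742 36.8114 21.2978 5.7790 0.0000 0.0000
56.6817 43.8597 29.3009 12.7700 0.0000 0.0000 0.0000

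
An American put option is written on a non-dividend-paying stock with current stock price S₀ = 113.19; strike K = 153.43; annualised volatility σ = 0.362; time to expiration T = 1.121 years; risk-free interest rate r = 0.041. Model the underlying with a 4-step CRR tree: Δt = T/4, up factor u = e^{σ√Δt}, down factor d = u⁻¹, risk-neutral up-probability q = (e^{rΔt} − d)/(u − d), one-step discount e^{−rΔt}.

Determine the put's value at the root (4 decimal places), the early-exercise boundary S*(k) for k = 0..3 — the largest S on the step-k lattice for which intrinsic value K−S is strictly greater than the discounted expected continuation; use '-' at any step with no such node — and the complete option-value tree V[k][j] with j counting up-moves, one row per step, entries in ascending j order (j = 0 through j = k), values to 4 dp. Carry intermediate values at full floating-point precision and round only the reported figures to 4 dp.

price = 42.9860
boundary = - 93.4503 77.1531 93.4503
tree:
42.9860
59.9797 25.7682
76.2769 40.5214 10.5437
89.7319 59.9797 20.5980 0.0000
100.8405 76.2769 40.2400 0.0000 0.0000

Δt=0.28025, u=1.21123, d=0.82561, q=0.48220, disc=e^(-rΔt)=0.98858
k=4 terminal: V=max(K-S,0) → 100.8405 76.2769 40.2400 0.0000 0.0000
k=3: j=0 S=63.6981 intr=89.7319 cont=87.9791 V=89.7319[EX]; j=1 S=93.4503 intr=59.9797 cont=58.2268 V=59.9797[EX]; j=2 S=137.0993 intr=16.3307 cont=20.5980 V=20.5980[hold]; j=3 S=201.1360 intr=0.0000 cont=0.0000 V=0.0000[hold]  S*(3)=93.4503
k=2: j=0 S=77.1531 intr=76.2769 cont=74.5240 V=76.2769[EX]; j=1 S=113.1900 intr=40.2400 cont=40.5214 V=40.5214[hold]; j=2 S=166.0591 intr=0.0000 cont=10.5437 V=10.5437[hold]  S*(2)=77.1531
k=1: j=0 S=93.4503 intr=59.9797 cont=58.3610 V=59.9797[EX]; j=1 S=137.0993 intr=16.3307 cont=25.7682 V=25.7682[hold]  S*(1)=93.4503
k=0: j=0 S=113.1900 intr=40.2400 cont=42.9860 V=42.9860[hold]  S*(0)=-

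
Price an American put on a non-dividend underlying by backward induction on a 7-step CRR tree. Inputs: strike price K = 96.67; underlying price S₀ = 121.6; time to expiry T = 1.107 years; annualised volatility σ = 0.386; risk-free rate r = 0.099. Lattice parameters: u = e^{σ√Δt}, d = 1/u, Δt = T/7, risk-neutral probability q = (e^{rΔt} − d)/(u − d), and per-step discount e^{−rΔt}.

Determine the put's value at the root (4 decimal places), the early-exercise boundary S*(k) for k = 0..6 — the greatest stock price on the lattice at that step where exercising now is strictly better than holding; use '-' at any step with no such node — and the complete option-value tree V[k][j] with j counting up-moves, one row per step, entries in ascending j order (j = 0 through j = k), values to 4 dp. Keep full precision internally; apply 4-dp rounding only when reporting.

price = 5.0515
boundary = - - - - 65.8074 76.7254 65.8074
tree:
5.0515
8.3481 2.0761
13.4108 3.7969 0.5057
20.7983 6.8074 1.0547 0.0000
30.8626 11.8799 2.1993 0.0000 0.0000
40.2270 19.9446 4.5864 0.0000 0.0000 0.0000
48.2589 30.8626 9.5642 0.0000 0.0000 0.0000 0.0000
55.1478 40.2270 19.9446 0.0000 0.0000 0.0000 0.0000 0.0000

Δt=0.15814, u=1.16591, d=0.85770, q=0.51290, disc=e^(-rΔt)=0.98447
k=7 terminal: V=max(K-S,0) → 55.1478 40.2270 19.9446 0.0000 0.0000 0.0000 0.0000 0.0000
k=6: j=0 S=48.4111 intr=48.2589 cont=46.7572 V=48.2589[EX]; j=1 S=65.8074 intr=30.8626 cont=29.3609 V=30.8626[EX]; j=2 S=89.4549 intr=7.2151 cont=9.5642 V=9.5642[hold]; j=3 S=121.6000 intr=0.0000 cont=0.0000 V=0.0000[hold]; j=4 S=165.2963 intr=0.0000 cont=0.0000 V=0.0000[hold]; j=5 S=224.6946 intr=0.0000 cont=0.0000 V=0.0000[hold]; j=6 S=305.4374 intr=0.0000 cont=0.0000 V=0.0000[hold]  S*(6)=65.8074
k=5: j=0 S=56.4430 intr=40.2270 cont=38.7254 V=40.2270[EX]; j=1 S=76.7254 intr=19.9446 cont=19.6290 V=19.9446[EX]; j=2 S=104.2963 intr=0.0000 cont=4.5864 V=4.5864[hold]; j=3 S=141.7746 intr=0.0000 cont=0.0000 V=0.0000[hold]; j=4 S=192.7205 intr=0.0000 cont=0.0000 V=0.0000[hold]; j=5 S=261.9735 intr=0.0000 cont=0.0000 V=0.0000[hold]  S*(5)=76.7254
k=4: j=0 S=65.8074 intr=30.8626 cont=29.3609 V=30.8626[EX]; j=1 S=89.4549 intr=7.2151 cont=11.8799 V=11.8799[hold]; j=2 S=121.6000 intr=0.0000 cont=2.1993 V=2.1993[hold]; j=3 S=165.2963 intr=0.0000 cont=0.0000 V=0.0000[hold]; j=4 S=224.6946 intr=0.0000 cont=0.0000 V=0.0000[hold]  S*(4)=65.8074
k=3: j=0 S=76.7254 intr=19.9446 cont=20.7983 V=20.7983[hold]; j=1 S=104.2963 intr=0.0000 cont=6.8074 V=6.8074[hold]; j=2 S=141.7746 intr=0.0000 cont=1.0547 V=1.0547[hold]; j=3 S=192.7205 intr=0.0000 cont=0.0000 V=0.0000[hold]  S*(3)=-
k=2: j=0 S=89.4549 intr=7.2151 cont=13.4108 V=13.4108[hold]; j=1 S=121.6000 intr=0.0000 cont=3.7969 V=3.7969[hold]; j=2 S=165.2963 intr=0.0000 cont=0.5057 V=0.5057[hold]  S*(2)=-
k=1: j=0 S=104.2963 intr=0.0000 cont=8.3481 V=8.3481[hold]; j=1 S=141.7746 intr=0.0000 cont=2.0761 V=2.0761[hold]  S*(1)=-
k=0: j=0 S=121.6000 intr=0.0000 cont=5.0515 V=5.0515[hold]  S*(0)=-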